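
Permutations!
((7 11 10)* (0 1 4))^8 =((0 1 4)(7 11 10))^8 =(0 4 1)(7 10 11)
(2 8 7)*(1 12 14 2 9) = [0, 12, 8, 3, 4, 5, 6, 9, 7, 1, 10, 11, 14, 13, 2] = (1 12 14 2 8 7 9)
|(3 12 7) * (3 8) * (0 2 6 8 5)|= |(0 2 6 8 3 12 7 5)|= 8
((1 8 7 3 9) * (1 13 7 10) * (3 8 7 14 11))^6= ((1 7 8 10)(3 9 13 14 11))^6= (1 8)(3 9 13 14 11)(7 10)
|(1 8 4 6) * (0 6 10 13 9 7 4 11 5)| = |(0 6 1 8 11 5)(4 10 13 9 7)| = 30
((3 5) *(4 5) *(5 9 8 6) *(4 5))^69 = (3 5)(4 9 8 6)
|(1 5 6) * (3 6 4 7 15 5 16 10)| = 20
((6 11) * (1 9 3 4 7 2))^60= (11)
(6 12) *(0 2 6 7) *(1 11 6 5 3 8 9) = (0 2 5 3 8 9 1 11 6 12 7) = [2, 11, 5, 8, 4, 3, 12, 0, 9, 1, 10, 6, 7]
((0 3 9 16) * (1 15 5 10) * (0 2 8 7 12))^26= (0 9 2 7)(1 5)(3 16 8 12)(10 15)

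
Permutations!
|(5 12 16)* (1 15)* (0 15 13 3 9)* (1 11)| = |(0 15 11 1 13 3 9)(5 12 16)| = 21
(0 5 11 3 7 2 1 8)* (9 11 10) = (0 5 10 9 11 3 7 2 1 8) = [5, 8, 1, 7, 4, 10, 6, 2, 0, 11, 9, 3]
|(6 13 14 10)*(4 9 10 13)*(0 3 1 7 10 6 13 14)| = 6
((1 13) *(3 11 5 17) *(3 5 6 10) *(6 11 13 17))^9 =((1 17 5 6 10 3 13))^9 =(1 5 10 13 17 6 3)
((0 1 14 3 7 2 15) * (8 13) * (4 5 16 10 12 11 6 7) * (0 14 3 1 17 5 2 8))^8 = (0 7 12 5 13 6 10 17 8 11 16)(1 4 15)(2 14 3)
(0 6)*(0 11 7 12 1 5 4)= (0 6 11 7 12 1 5 4)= [6, 5, 2, 3, 0, 4, 11, 12, 8, 9, 10, 7, 1]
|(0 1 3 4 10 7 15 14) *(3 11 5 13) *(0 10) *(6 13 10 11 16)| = 42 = |(0 1 16 6 13 3 4)(5 10 7 15 14 11)|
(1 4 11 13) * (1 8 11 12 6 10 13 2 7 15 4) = (2 7 15 4 12 6 10 13 8 11) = [0, 1, 7, 3, 12, 5, 10, 15, 11, 9, 13, 2, 6, 8, 14, 4]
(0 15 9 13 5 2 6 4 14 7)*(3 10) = (0 15 9 13 5 2 6 4 14 7)(3 10) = [15, 1, 6, 10, 14, 2, 4, 0, 8, 13, 3, 11, 12, 5, 7, 9]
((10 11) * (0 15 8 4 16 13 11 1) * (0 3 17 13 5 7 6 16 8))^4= ((0 15)(1 3 17 13 11 10)(4 8)(5 7 6 16))^4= (1 11 17)(3 10 13)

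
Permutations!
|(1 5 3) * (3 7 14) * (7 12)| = 6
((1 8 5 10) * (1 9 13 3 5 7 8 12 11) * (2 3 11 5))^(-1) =((1 12 5 10 9 13 11)(2 3)(7 8))^(-1) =(1 11 13 9 10 5 12)(2 3)(7 8)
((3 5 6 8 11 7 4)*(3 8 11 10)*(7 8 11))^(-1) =((3 5 6 7 4 11 8 10))^(-1) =(3 10 8 11 4 7 6 5)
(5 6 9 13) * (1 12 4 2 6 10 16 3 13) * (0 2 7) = (0 2 6 9 1 12 4 7)(3 13 5 10 16) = [2, 12, 6, 13, 7, 10, 9, 0, 8, 1, 16, 11, 4, 5, 14, 15, 3]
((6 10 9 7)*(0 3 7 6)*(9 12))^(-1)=((0 3 7)(6 10 12 9))^(-1)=(0 7 3)(6 9 12 10)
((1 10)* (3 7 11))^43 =((1 10)(3 7 11))^43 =(1 10)(3 7 11)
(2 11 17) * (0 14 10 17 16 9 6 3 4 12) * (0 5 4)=(0 14 10 17 2 11 16 9 6 3)(4 12 5)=[14, 1, 11, 0, 12, 4, 3, 7, 8, 6, 17, 16, 5, 13, 10, 15, 9, 2]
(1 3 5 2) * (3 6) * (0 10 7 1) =[10, 6, 0, 5, 4, 2, 3, 1, 8, 9, 7] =(0 10 7 1 6 3 5 2)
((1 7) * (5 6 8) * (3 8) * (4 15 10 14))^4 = (15)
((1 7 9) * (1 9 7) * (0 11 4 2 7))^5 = ((0 11 4 2 7))^5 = (11)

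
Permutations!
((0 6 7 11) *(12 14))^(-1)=(0 11 7 6)(12 14)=((0 6 7 11)(12 14))^(-1)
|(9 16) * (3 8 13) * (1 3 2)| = 10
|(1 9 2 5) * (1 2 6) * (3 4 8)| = 6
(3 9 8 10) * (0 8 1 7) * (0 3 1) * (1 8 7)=[7, 1, 2, 9, 4, 5, 6, 3, 10, 0, 8]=(0 7 3 9)(8 10)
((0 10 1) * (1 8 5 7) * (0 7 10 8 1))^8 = ((0 8 5 10 1 7))^8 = (0 5 1)(7 8 10)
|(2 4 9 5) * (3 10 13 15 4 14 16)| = 10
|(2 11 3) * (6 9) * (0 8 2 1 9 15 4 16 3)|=28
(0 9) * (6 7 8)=(0 9)(6 7 8)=[9, 1, 2, 3, 4, 5, 7, 8, 6, 0]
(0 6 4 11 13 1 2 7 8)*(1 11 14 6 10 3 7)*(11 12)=[10, 2, 1, 7, 14, 5, 4, 8, 0, 9, 3, 13, 11, 12, 6]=(0 10 3 7 8)(1 2)(4 14 6)(11 13 12)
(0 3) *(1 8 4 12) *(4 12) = (0 3)(1 8 12) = [3, 8, 2, 0, 4, 5, 6, 7, 12, 9, 10, 11, 1]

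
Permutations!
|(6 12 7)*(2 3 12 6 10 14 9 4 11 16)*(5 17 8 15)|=20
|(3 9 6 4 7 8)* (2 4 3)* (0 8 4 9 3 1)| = 6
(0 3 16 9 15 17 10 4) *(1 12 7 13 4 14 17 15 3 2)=[2, 12, 1, 16, 0, 5, 6, 13, 8, 3, 14, 11, 7, 4, 17, 15, 9, 10]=(0 2 1 12 7 13 4)(3 16 9)(10 14 17)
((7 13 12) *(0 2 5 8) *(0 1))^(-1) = (0 1 8 5 2)(7 12 13)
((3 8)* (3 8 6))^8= (8)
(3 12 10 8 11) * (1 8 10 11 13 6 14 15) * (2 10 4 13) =(1 8 2 10 4 13 6 14 15)(3 12 11) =[0, 8, 10, 12, 13, 5, 14, 7, 2, 9, 4, 3, 11, 6, 15, 1]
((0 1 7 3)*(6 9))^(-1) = (0 3 7 1)(6 9)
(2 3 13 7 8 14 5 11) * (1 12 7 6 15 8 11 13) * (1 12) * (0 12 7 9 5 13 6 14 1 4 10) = [12, 4, 3, 7, 10, 6, 15, 11, 1, 5, 0, 2, 9, 14, 13, 8] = (0 12 9 5 6 15 8 1 4 10)(2 3 7 11)(13 14)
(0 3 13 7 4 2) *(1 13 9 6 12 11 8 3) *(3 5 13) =(0 1 3 9 6 12 11 8 5 13 7 4 2) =[1, 3, 0, 9, 2, 13, 12, 4, 5, 6, 10, 8, 11, 7]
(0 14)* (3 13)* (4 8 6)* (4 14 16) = (0 16 4 8 6 14)(3 13) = [16, 1, 2, 13, 8, 5, 14, 7, 6, 9, 10, 11, 12, 3, 0, 15, 4]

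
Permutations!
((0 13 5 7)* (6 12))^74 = (0 5)(7 13)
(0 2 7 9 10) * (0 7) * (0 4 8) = (0 2 4 8)(7 9 10) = [2, 1, 4, 3, 8, 5, 6, 9, 0, 10, 7]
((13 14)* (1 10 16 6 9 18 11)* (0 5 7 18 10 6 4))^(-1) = (0 4 16 10 9 6 1 11 18 7 5)(13 14)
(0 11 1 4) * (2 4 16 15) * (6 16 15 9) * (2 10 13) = (0 11 1 15 10 13 2 4)(6 16 9) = [11, 15, 4, 3, 0, 5, 16, 7, 8, 6, 13, 1, 12, 2, 14, 10, 9]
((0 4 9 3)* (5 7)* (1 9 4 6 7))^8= ((0 6 7 5 1 9 3))^8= (0 6 7 5 1 9 3)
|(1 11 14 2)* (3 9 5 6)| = 4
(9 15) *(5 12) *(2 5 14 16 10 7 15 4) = [0, 1, 5, 3, 2, 12, 6, 15, 8, 4, 7, 11, 14, 13, 16, 9, 10] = (2 5 12 14 16 10 7 15 9 4)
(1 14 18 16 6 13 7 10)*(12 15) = (1 14 18 16 6 13 7 10)(12 15) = [0, 14, 2, 3, 4, 5, 13, 10, 8, 9, 1, 11, 15, 7, 18, 12, 6, 17, 16]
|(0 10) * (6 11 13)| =6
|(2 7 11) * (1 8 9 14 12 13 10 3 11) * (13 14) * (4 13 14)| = 12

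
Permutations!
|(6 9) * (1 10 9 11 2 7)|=7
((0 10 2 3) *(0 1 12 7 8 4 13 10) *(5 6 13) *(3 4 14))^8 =(1 7 14)(2 5 13)(3 12 8)(4 6 10)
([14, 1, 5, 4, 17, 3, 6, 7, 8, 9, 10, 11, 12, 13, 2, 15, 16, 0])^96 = (0 4 5 14 17 3 2)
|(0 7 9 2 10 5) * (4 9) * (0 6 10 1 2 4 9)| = 12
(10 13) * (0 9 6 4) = [9, 1, 2, 3, 0, 5, 4, 7, 8, 6, 13, 11, 12, 10] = (0 9 6 4)(10 13)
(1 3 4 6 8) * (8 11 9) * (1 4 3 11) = (1 11 9 8 4 6) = [0, 11, 2, 3, 6, 5, 1, 7, 4, 8, 10, 9]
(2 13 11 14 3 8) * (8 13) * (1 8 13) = [0, 8, 13, 1, 4, 5, 6, 7, 2, 9, 10, 14, 12, 11, 3] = (1 8 2 13 11 14 3)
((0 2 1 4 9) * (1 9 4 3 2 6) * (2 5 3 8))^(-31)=(0 9 2 8 1 6)(3 5)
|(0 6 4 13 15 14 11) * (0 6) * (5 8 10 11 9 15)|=21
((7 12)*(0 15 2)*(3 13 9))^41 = (0 2 15)(3 9 13)(7 12)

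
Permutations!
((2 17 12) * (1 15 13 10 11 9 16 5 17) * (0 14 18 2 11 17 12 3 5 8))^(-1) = (0 8 16 9 11 12 5 3 17 10 13 15 1 2 18 14)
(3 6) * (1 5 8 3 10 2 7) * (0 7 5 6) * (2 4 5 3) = (0 7 1 6 10 4 5 8 2 3) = [7, 6, 3, 0, 5, 8, 10, 1, 2, 9, 4]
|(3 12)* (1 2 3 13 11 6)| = |(1 2 3 12 13 11 6)| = 7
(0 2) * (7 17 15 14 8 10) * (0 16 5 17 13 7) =[2, 1, 16, 3, 4, 17, 6, 13, 10, 9, 0, 11, 12, 7, 8, 14, 5, 15] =(0 2 16 5 17 15 14 8 10)(7 13)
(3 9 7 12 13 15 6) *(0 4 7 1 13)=(0 4 7 12)(1 13 15 6 3 9)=[4, 13, 2, 9, 7, 5, 3, 12, 8, 1, 10, 11, 0, 15, 14, 6]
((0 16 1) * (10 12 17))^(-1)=((0 16 1)(10 12 17))^(-1)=(0 1 16)(10 17 12)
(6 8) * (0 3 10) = (0 3 10)(6 8) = [3, 1, 2, 10, 4, 5, 8, 7, 6, 9, 0]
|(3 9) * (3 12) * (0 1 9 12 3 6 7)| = |(0 1 9 3 12 6 7)| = 7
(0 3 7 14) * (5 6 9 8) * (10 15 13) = [3, 1, 2, 7, 4, 6, 9, 14, 5, 8, 15, 11, 12, 10, 0, 13] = (0 3 7 14)(5 6 9 8)(10 15 13)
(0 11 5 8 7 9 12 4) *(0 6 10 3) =(0 11 5 8 7 9 12 4 6 10 3) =[11, 1, 2, 0, 6, 8, 10, 9, 7, 12, 3, 5, 4]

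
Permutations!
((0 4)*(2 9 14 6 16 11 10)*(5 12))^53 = (0 4)(2 16 9 11 14 10 6)(5 12)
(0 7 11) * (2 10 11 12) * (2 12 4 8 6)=(12)(0 7 4 8 6 2 10 11)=[7, 1, 10, 3, 8, 5, 2, 4, 6, 9, 11, 0, 12]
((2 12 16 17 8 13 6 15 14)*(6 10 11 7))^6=((2 12 16 17 8 13 10 11 7 6 15 14))^6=(2 10)(6 17)(7 16)(8 15)(11 12)(13 14)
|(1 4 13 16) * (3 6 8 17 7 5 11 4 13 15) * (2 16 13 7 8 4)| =12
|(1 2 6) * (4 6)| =|(1 2 4 6)| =4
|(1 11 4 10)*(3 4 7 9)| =|(1 11 7 9 3 4 10)| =7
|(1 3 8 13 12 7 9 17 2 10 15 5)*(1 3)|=|(2 10 15 5 3 8 13 12 7 9 17)|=11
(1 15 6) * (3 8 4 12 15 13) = (1 13 3 8 4 12 15 6) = [0, 13, 2, 8, 12, 5, 1, 7, 4, 9, 10, 11, 15, 3, 14, 6]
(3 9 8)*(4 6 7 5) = [0, 1, 2, 9, 6, 4, 7, 5, 3, 8] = (3 9 8)(4 6 7 5)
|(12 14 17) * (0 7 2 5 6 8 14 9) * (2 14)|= 12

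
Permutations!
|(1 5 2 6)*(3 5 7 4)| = 7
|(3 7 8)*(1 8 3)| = 2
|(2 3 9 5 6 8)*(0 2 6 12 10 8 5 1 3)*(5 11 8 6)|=6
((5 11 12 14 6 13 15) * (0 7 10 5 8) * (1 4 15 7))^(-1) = (0 8 15 4 1)(5 10 7 13 6 14 12 11)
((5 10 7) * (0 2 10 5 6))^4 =(0 6 7 10 2)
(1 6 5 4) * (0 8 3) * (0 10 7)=[8, 6, 2, 10, 1, 4, 5, 0, 3, 9, 7]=(0 8 3 10 7)(1 6 5 4)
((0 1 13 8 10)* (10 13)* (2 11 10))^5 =((0 1 2 11 10)(8 13))^5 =(8 13)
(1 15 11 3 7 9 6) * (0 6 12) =[6, 15, 2, 7, 4, 5, 1, 9, 8, 12, 10, 3, 0, 13, 14, 11] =(0 6 1 15 11 3 7 9 12)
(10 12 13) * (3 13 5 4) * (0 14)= (0 14)(3 13 10 12 5 4)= [14, 1, 2, 13, 3, 4, 6, 7, 8, 9, 12, 11, 5, 10, 0]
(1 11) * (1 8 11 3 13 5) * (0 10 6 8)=(0 10 6 8 11)(1 3 13 5)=[10, 3, 2, 13, 4, 1, 8, 7, 11, 9, 6, 0, 12, 5]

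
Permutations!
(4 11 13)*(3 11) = (3 11 13 4) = [0, 1, 2, 11, 3, 5, 6, 7, 8, 9, 10, 13, 12, 4]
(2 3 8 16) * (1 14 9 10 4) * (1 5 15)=[0, 14, 3, 8, 5, 15, 6, 7, 16, 10, 4, 11, 12, 13, 9, 1, 2]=(1 14 9 10 4 5 15)(2 3 8 16)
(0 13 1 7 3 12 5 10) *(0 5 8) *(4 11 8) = (0 13 1 7 3 12 4 11 8)(5 10) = [13, 7, 2, 12, 11, 10, 6, 3, 0, 9, 5, 8, 4, 1]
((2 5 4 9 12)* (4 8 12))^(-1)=((2 5 8 12)(4 9))^(-1)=(2 12 8 5)(4 9)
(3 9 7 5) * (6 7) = (3 9 6 7 5) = [0, 1, 2, 9, 4, 3, 7, 5, 8, 6]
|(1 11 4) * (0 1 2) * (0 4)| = |(0 1 11)(2 4)| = 6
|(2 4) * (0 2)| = 3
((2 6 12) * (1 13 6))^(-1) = (1 2 12 6 13)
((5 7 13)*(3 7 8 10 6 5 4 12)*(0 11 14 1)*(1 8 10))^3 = (0 8 11 1 14)(3 4 7 12 13)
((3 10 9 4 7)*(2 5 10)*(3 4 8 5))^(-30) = ((2 3)(4 7)(5 10 9 8))^(-30) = (5 9)(8 10)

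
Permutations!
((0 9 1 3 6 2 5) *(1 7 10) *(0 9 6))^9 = ((0 6 2 5 9 7 10 1 3))^9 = (10)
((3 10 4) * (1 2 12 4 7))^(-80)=((1 2 12 4 3 10 7))^(-80)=(1 3 2 10 12 7 4)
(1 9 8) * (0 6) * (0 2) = (0 6 2)(1 9 8) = [6, 9, 0, 3, 4, 5, 2, 7, 1, 8]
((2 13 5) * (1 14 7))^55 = (1 14 7)(2 13 5)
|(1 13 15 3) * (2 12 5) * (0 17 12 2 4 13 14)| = |(0 17 12 5 4 13 15 3 1 14)| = 10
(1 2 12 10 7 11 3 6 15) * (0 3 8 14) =(0 3 6 15 1 2 12 10 7 11 8 14) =[3, 2, 12, 6, 4, 5, 15, 11, 14, 9, 7, 8, 10, 13, 0, 1]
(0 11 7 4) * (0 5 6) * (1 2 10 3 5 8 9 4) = (0 11 7 1 2 10 3 5 6)(4 8 9) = [11, 2, 10, 5, 8, 6, 0, 1, 9, 4, 3, 7]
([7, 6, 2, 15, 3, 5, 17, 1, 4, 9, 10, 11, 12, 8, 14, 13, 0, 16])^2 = (0 1 17)(3 13 4 15 8)(6 16 7)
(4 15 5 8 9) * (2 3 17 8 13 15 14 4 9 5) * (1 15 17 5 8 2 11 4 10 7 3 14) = [0, 15, 14, 5, 1, 13, 6, 3, 8, 9, 7, 4, 12, 17, 10, 11, 16, 2] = (1 15 11 4)(2 14 10 7 3 5 13 17)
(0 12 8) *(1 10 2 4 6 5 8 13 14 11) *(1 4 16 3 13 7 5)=(0 12 7 5 8)(1 10 2 16 3 13 14 11 4 6)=[12, 10, 16, 13, 6, 8, 1, 5, 0, 9, 2, 4, 7, 14, 11, 15, 3]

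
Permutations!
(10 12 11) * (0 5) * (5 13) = (0 13 5)(10 12 11) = [13, 1, 2, 3, 4, 0, 6, 7, 8, 9, 12, 10, 11, 5]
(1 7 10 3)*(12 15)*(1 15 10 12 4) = (1 7 12 10 3 15 4) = [0, 7, 2, 15, 1, 5, 6, 12, 8, 9, 3, 11, 10, 13, 14, 4]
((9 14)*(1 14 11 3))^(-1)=(1 3 11 9 14)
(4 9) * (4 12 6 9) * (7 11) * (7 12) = (6 9 7 11 12) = [0, 1, 2, 3, 4, 5, 9, 11, 8, 7, 10, 12, 6]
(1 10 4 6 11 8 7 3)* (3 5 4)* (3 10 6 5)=(1 6 11 8 7 3)(4 5)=[0, 6, 2, 1, 5, 4, 11, 3, 7, 9, 10, 8]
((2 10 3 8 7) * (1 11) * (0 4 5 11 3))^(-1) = ((0 4 5 11 1 3 8 7 2 10))^(-1) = (0 10 2 7 8 3 1 11 5 4)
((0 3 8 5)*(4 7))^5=((0 3 8 5)(4 7))^5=(0 3 8 5)(4 7)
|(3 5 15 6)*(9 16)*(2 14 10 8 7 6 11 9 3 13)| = |(2 14 10 8 7 6 13)(3 5 15 11 9 16)| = 42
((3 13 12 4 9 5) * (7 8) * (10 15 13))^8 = (15)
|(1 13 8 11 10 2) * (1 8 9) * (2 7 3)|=6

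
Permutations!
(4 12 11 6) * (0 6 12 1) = (0 6 4 1)(11 12) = [6, 0, 2, 3, 1, 5, 4, 7, 8, 9, 10, 12, 11]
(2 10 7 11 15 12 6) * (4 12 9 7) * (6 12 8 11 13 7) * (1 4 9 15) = [0, 4, 10, 3, 8, 5, 2, 13, 11, 6, 9, 1, 12, 7, 14, 15] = (15)(1 4 8 11)(2 10 9 6)(7 13)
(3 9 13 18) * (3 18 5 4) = (18)(3 9 13 5 4) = [0, 1, 2, 9, 3, 4, 6, 7, 8, 13, 10, 11, 12, 5, 14, 15, 16, 17, 18]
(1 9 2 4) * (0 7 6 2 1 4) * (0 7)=[0, 9, 7, 3, 4, 5, 2, 6, 8, 1]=(1 9)(2 7 6)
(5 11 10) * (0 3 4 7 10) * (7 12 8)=(0 3 4 12 8 7 10 5 11)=[3, 1, 2, 4, 12, 11, 6, 10, 7, 9, 5, 0, 8]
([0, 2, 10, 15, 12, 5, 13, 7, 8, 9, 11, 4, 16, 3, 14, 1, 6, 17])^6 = [0, 16, 6, 4, 15, 5, 10, 7, 8, 9, 13, 3, 1, 11, 14, 12, 2, 17]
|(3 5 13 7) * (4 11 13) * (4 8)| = 7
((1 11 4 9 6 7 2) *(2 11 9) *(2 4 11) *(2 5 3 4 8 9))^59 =((11)(1 2)(3 4 8 9 6 7 5))^59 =(11)(1 2)(3 9 5 8 7 4 6)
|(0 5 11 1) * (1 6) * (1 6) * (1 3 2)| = 6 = |(0 5 11 3 2 1)|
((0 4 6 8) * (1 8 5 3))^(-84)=(8)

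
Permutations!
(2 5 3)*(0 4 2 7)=[4, 1, 5, 7, 2, 3, 6, 0]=(0 4 2 5 3 7)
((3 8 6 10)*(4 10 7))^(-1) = (3 10 4 7 6 8)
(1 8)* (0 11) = [11, 8, 2, 3, 4, 5, 6, 7, 1, 9, 10, 0] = (0 11)(1 8)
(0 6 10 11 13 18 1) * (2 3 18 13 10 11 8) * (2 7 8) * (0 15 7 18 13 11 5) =(0 6 5)(1 15 7 8 18)(2 3 13 11 10) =[6, 15, 3, 13, 4, 0, 5, 8, 18, 9, 2, 10, 12, 11, 14, 7, 16, 17, 1]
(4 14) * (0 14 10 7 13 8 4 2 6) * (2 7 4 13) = (0 14 7 2 6)(4 10)(8 13) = [14, 1, 6, 3, 10, 5, 0, 2, 13, 9, 4, 11, 12, 8, 7]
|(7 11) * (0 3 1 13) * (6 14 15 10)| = |(0 3 1 13)(6 14 15 10)(7 11)| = 4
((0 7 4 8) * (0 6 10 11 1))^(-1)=(0 1 11 10 6 8 4 7)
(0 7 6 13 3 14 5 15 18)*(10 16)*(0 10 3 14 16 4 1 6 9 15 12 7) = (1 6 13 14 5 12 7 9 15 18 10 4)(3 16) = [0, 6, 2, 16, 1, 12, 13, 9, 8, 15, 4, 11, 7, 14, 5, 18, 3, 17, 10]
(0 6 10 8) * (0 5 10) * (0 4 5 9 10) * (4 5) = (0 6 5)(8 9 10) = [6, 1, 2, 3, 4, 0, 5, 7, 9, 10, 8]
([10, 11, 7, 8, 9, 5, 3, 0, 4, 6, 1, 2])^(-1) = [7, 10, 11, 6, 8, 5, 9, 2, 3, 4, 0, 1]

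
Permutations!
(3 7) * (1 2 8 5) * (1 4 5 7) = (1 2 8 7 3)(4 5) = [0, 2, 8, 1, 5, 4, 6, 3, 7]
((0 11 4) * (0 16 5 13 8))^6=(0 8 13 5 16 4 11)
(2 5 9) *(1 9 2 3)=(1 9 3)(2 5)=[0, 9, 5, 1, 4, 2, 6, 7, 8, 3]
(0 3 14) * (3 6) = (0 6 3 14) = [6, 1, 2, 14, 4, 5, 3, 7, 8, 9, 10, 11, 12, 13, 0]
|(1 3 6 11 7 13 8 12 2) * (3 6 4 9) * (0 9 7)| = |(0 9 3 4 7 13 8 12 2 1 6 11)| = 12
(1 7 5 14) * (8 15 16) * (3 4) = (1 7 5 14)(3 4)(8 15 16) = [0, 7, 2, 4, 3, 14, 6, 5, 15, 9, 10, 11, 12, 13, 1, 16, 8]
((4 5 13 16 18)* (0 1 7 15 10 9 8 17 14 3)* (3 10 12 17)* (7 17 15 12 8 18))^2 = ((0 1 17 14 10 9 18 4 5 13 16 7 12 15 8 3))^2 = (0 17 10 18 5 16 12 8)(1 14 9 4 13 7 15 3)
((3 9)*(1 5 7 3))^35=(9)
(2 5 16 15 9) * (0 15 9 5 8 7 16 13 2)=(0 15 5 13 2 8 7 16 9)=[15, 1, 8, 3, 4, 13, 6, 16, 7, 0, 10, 11, 12, 2, 14, 5, 9]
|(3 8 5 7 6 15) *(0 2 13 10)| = 12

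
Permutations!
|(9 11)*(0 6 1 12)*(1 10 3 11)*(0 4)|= |(0 6 10 3 11 9 1 12 4)|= 9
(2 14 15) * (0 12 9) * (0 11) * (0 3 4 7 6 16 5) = (0 12 9 11 3 4 7 6 16 5)(2 14 15) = [12, 1, 14, 4, 7, 0, 16, 6, 8, 11, 10, 3, 9, 13, 15, 2, 5]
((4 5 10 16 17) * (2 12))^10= ((2 12)(4 5 10 16 17))^10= (17)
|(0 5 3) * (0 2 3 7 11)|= |(0 5 7 11)(2 3)|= 4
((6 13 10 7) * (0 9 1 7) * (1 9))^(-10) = ((0 1 7 6 13 10))^(-10) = (0 7 13)(1 6 10)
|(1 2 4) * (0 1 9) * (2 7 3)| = 7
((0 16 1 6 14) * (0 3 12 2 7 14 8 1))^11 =((0 16)(1 6 8)(2 7 14 3 12))^11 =(0 16)(1 8 6)(2 7 14 3 12)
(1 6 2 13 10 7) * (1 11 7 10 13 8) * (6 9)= [0, 9, 8, 3, 4, 5, 2, 11, 1, 6, 10, 7, 12, 13]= (13)(1 9 6 2 8)(7 11)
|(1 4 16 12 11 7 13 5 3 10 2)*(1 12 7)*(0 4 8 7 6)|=|(0 4 16 6)(1 8 7 13 5 3 10 2 12 11)|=20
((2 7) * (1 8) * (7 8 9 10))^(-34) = ((1 9 10 7 2 8))^(-34) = (1 10 2)(7 8 9)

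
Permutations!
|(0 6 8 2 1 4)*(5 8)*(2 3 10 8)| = 6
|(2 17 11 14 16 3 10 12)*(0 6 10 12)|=|(0 6 10)(2 17 11 14 16 3 12)|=21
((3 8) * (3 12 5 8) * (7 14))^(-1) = (5 12 8)(7 14)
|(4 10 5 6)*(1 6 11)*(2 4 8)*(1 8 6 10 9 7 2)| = |(1 10 5 11 8)(2 4 9 7)| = 20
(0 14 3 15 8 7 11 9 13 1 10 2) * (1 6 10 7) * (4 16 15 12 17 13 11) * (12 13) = (0 14 3 13 6 10 2)(1 7 4 16 15 8)(9 11)(12 17) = [14, 7, 0, 13, 16, 5, 10, 4, 1, 11, 2, 9, 17, 6, 3, 8, 15, 12]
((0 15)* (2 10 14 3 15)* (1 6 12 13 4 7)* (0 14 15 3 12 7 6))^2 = (0 10 14 13 6 1 2 15 12 4 7)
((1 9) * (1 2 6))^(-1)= ((1 9 2 6))^(-1)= (1 6 2 9)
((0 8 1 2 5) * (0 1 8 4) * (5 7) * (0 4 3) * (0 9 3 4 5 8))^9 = (0 5 2 8 4 1 7)(3 9)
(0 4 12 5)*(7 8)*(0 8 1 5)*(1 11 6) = (0 4 12)(1 5 8 7 11 6) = [4, 5, 2, 3, 12, 8, 1, 11, 7, 9, 10, 6, 0]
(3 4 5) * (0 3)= (0 3 4 5)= [3, 1, 2, 4, 5, 0]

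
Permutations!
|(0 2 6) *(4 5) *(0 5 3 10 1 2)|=7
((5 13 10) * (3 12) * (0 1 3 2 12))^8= ((0 1 3)(2 12)(5 13 10))^8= (0 3 1)(5 10 13)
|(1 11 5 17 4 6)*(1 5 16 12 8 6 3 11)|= |(3 11 16 12 8 6 5 17 4)|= 9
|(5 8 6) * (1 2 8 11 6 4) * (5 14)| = 4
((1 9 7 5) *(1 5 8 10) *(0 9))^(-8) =((0 9 7 8 10 1))^(-8) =(0 10 7)(1 8 9)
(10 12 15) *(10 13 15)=[0, 1, 2, 3, 4, 5, 6, 7, 8, 9, 12, 11, 10, 15, 14, 13]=(10 12)(13 15)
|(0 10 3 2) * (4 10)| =|(0 4 10 3 2)| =5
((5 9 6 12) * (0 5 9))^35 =(0 5)(6 9 12)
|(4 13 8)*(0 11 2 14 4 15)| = |(0 11 2 14 4 13 8 15)| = 8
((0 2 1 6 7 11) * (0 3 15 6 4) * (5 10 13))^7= (0 4 1 2)(3 6 11 15 7)(5 10 13)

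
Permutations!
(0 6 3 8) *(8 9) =(0 6 3 9 8) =[6, 1, 2, 9, 4, 5, 3, 7, 0, 8]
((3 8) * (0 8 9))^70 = ((0 8 3 9))^70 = (0 3)(8 9)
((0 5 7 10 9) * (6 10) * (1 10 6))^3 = ((0 5 7 1 10 9))^3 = (0 1)(5 10)(7 9)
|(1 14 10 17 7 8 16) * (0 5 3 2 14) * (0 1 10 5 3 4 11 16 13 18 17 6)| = |(0 3 2 14 5 4 11 16 10 6)(7 8 13 18 17)| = 10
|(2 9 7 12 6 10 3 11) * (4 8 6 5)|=11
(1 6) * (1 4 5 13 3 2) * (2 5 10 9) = (1 6 4 10 9 2)(3 5 13) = [0, 6, 1, 5, 10, 13, 4, 7, 8, 2, 9, 11, 12, 3]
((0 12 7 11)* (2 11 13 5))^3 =((0 12 7 13 5 2 11))^3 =(0 13 11 7 2 12 5)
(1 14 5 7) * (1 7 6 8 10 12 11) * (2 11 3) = (1 14 5 6 8 10 12 3 2 11) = [0, 14, 11, 2, 4, 6, 8, 7, 10, 9, 12, 1, 3, 13, 5]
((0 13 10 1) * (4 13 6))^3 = (0 13)(1 4)(6 10) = ((0 6 4 13 10 1))^3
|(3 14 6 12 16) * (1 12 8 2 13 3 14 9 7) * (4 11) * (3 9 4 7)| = 13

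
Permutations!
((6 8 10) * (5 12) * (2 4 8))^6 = ((2 4 8 10 6)(5 12))^6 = (12)(2 4 8 10 6)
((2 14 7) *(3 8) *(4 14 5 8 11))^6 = (2 14 11 8)(3 5 7 4)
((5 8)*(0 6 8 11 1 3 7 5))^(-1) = (0 8 6)(1 11 5 7 3)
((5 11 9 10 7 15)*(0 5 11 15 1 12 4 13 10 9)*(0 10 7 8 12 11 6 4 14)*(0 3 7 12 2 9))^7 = (0 14 2 13 10 6 1 5 3 9 12 8 4 11 15 7)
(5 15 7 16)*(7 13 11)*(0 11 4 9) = (0 11 7 16 5 15 13 4 9) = [11, 1, 2, 3, 9, 15, 6, 16, 8, 0, 10, 7, 12, 4, 14, 13, 5]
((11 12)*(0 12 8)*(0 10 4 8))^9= ((0 12 11)(4 8 10))^9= (12)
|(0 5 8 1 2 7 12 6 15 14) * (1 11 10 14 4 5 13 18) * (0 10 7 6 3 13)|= 26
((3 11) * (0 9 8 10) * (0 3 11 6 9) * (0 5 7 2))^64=(11)(3 10 8 9 6)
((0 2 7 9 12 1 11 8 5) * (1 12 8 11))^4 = (12)(0 8 7)(2 5 9)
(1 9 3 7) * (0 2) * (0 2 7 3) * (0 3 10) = (0 7 1 9 3 10) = [7, 9, 2, 10, 4, 5, 6, 1, 8, 3, 0]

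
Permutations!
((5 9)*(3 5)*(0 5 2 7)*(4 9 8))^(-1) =((0 5 8 4 9 3 2 7))^(-1) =(0 7 2 3 9 4 8 5)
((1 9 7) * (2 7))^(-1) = ((1 9 2 7))^(-1) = (1 7 2 9)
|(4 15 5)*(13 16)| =|(4 15 5)(13 16)| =6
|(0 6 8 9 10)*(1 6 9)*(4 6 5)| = 15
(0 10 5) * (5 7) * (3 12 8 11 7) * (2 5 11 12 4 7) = [10, 1, 5, 4, 7, 0, 6, 11, 12, 9, 3, 2, 8] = (0 10 3 4 7 11 2 5)(8 12)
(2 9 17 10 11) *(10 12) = [0, 1, 9, 3, 4, 5, 6, 7, 8, 17, 11, 2, 10, 13, 14, 15, 16, 12] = (2 9 17 12 10 11)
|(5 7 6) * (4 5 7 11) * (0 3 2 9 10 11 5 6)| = 9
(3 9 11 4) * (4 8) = (3 9 11 8 4) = [0, 1, 2, 9, 3, 5, 6, 7, 4, 11, 10, 8]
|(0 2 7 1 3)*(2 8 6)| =|(0 8 6 2 7 1 3)| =7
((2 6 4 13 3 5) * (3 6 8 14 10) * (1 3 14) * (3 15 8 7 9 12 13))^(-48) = ((1 15 8)(2 7 9 12 13 6 4 3 5)(10 14))^(-48) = (15)(2 4 12)(3 13 7)(5 6 9)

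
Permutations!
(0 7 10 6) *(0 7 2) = (0 2)(6 7 10) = [2, 1, 0, 3, 4, 5, 7, 10, 8, 9, 6]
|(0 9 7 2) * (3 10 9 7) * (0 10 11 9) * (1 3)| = 4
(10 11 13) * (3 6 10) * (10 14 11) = (3 6 14 11 13) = [0, 1, 2, 6, 4, 5, 14, 7, 8, 9, 10, 13, 12, 3, 11]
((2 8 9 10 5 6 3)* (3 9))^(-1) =(2 3 8)(5 10 9 6)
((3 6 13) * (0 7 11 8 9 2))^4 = ((0 7 11 8 9 2)(3 6 13))^4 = (0 9 11)(2 8 7)(3 6 13)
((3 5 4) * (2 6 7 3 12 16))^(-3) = ((2 6 7 3 5 4 12 16))^(-3) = (2 4 7 16 5 6 12 3)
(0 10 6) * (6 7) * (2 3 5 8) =(0 10 7 6)(2 3 5 8) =[10, 1, 3, 5, 4, 8, 0, 6, 2, 9, 7]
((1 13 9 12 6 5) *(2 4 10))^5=(1 5 6 12 9 13)(2 10 4)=((1 13 9 12 6 5)(2 4 10))^5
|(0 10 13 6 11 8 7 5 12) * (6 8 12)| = |(0 10 13 8 7 5 6 11 12)| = 9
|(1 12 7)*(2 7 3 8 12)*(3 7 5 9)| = |(1 2 5 9 3 8 12 7)| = 8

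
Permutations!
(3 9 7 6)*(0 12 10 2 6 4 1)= (0 12 10 2 6 3 9 7 4 1)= [12, 0, 6, 9, 1, 5, 3, 4, 8, 7, 2, 11, 10]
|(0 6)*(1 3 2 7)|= |(0 6)(1 3 2 7)|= 4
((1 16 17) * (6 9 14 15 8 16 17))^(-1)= (1 17)(6 16 8 15 14 9)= ((1 17)(6 9 14 15 8 16))^(-1)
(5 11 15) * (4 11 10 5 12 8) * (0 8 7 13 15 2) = (0 8 4 11 2)(5 10)(7 13 15 12) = [8, 1, 0, 3, 11, 10, 6, 13, 4, 9, 5, 2, 7, 15, 14, 12]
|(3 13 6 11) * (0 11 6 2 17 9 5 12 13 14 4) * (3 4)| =|(0 11 4)(2 17 9 5 12 13)(3 14)| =6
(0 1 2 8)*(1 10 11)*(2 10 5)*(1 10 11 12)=(0 5 2 8)(1 11 10 12)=[5, 11, 8, 3, 4, 2, 6, 7, 0, 9, 12, 10, 1]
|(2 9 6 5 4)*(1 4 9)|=3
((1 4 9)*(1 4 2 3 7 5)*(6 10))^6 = ((1 2 3 7 5)(4 9)(6 10))^6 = (10)(1 2 3 7 5)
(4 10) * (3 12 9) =[0, 1, 2, 12, 10, 5, 6, 7, 8, 3, 4, 11, 9] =(3 12 9)(4 10)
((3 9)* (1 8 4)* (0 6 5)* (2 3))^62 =((0 6 5)(1 8 4)(2 3 9))^62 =(0 5 6)(1 4 8)(2 9 3)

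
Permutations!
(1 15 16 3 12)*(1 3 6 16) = (1 15)(3 12)(6 16) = [0, 15, 2, 12, 4, 5, 16, 7, 8, 9, 10, 11, 3, 13, 14, 1, 6]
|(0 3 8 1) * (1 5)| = 5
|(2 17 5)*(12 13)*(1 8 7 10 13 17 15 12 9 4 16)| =|(1 8 7 10 13 9 4 16)(2 15 12 17 5)| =40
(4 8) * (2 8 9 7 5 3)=(2 8 4 9 7 5 3)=[0, 1, 8, 2, 9, 3, 6, 5, 4, 7]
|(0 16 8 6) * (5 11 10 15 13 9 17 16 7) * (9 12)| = |(0 7 5 11 10 15 13 12 9 17 16 8 6)| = 13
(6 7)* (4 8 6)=(4 8 6 7)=[0, 1, 2, 3, 8, 5, 7, 4, 6]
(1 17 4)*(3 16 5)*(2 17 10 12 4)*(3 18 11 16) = (1 10 12 4)(2 17)(5 18 11 16) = [0, 10, 17, 3, 1, 18, 6, 7, 8, 9, 12, 16, 4, 13, 14, 15, 5, 2, 11]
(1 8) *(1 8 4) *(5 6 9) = (1 4)(5 6 9) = [0, 4, 2, 3, 1, 6, 9, 7, 8, 5]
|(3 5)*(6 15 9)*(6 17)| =4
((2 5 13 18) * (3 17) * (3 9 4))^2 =(2 13)(3 9)(4 17)(5 18)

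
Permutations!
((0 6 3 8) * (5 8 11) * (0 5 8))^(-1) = (0 5 8 11 3 6)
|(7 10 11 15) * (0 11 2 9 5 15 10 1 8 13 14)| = 12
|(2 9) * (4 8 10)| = |(2 9)(4 8 10)| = 6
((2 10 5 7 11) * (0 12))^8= ((0 12)(2 10 5 7 11))^8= (12)(2 7 10 11 5)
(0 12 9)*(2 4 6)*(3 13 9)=(0 12 3 13 9)(2 4 6)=[12, 1, 4, 13, 6, 5, 2, 7, 8, 0, 10, 11, 3, 9]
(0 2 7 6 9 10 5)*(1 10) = (0 2 7 6 9 1 10 5) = [2, 10, 7, 3, 4, 0, 9, 6, 8, 1, 5]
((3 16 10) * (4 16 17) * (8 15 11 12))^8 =(3 16 17 10 4)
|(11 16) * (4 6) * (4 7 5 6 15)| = 6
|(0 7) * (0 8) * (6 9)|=6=|(0 7 8)(6 9)|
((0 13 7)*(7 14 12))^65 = (14)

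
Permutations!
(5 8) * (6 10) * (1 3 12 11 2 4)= (1 3 12 11 2 4)(5 8)(6 10)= [0, 3, 4, 12, 1, 8, 10, 7, 5, 9, 6, 2, 11]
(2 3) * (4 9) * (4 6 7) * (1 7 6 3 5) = (1 7 4 9 3 2 5) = [0, 7, 5, 2, 9, 1, 6, 4, 8, 3]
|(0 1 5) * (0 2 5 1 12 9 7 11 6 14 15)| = 8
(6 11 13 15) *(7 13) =(6 11 7 13 15) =[0, 1, 2, 3, 4, 5, 11, 13, 8, 9, 10, 7, 12, 15, 14, 6]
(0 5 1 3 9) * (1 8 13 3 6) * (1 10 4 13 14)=(0 5 8 14 1 6 10 4 13 3 9)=[5, 6, 2, 9, 13, 8, 10, 7, 14, 0, 4, 11, 12, 3, 1]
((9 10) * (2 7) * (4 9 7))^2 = (2 9 7 4 10)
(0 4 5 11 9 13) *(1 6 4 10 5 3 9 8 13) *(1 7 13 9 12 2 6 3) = (0 10 5 11 8 9 7 13)(1 3 12 2 6 4) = [10, 3, 6, 12, 1, 11, 4, 13, 9, 7, 5, 8, 2, 0]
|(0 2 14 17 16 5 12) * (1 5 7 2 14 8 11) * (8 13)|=|(0 14 17 16 7 2 13 8 11 1 5 12)|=12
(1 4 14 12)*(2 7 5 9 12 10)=(1 4 14 10 2 7 5 9 12)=[0, 4, 7, 3, 14, 9, 6, 5, 8, 12, 2, 11, 1, 13, 10]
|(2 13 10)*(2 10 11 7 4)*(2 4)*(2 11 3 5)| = |(2 13 3 5)(7 11)| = 4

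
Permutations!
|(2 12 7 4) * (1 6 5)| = |(1 6 5)(2 12 7 4)| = 12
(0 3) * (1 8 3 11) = (0 11 1 8 3) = [11, 8, 2, 0, 4, 5, 6, 7, 3, 9, 10, 1]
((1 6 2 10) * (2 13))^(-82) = (1 2 6 10 13)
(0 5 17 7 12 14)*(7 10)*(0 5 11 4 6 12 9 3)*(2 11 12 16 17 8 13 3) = (0 12 14 5 8 13 3)(2 11 4 6 16 17 10 7 9) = [12, 1, 11, 0, 6, 8, 16, 9, 13, 2, 7, 4, 14, 3, 5, 15, 17, 10]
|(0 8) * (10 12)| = 2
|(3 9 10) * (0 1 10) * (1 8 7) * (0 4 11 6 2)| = 11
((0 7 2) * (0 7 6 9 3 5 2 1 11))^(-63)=(11)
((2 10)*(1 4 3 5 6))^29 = (1 6 5 3 4)(2 10)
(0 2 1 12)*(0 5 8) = [2, 12, 1, 3, 4, 8, 6, 7, 0, 9, 10, 11, 5] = (0 2 1 12 5 8)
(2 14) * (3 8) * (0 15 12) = (0 15 12)(2 14)(3 8) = [15, 1, 14, 8, 4, 5, 6, 7, 3, 9, 10, 11, 0, 13, 2, 12]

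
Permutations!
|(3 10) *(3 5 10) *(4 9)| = 2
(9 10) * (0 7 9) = [7, 1, 2, 3, 4, 5, 6, 9, 8, 10, 0] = (0 7 9 10)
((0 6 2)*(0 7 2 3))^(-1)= (0 3 6)(2 7)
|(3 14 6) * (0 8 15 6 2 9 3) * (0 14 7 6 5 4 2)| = |(0 8 15 5 4 2 9 3 7 6 14)| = 11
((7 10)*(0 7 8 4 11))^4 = ((0 7 10 8 4 11))^4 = (0 4 10)(7 11 8)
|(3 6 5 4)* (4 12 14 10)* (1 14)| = 8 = |(1 14 10 4 3 6 5 12)|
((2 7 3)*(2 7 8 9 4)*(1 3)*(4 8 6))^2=(9)(1 7 3)(2 4 6)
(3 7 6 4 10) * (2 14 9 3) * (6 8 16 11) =(2 14 9 3 7 8 16 11 6 4 10) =[0, 1, 14, 7, 10, 5, 4, 8, 16, 3, 2, 6, 12, 13, 9, 15, 11]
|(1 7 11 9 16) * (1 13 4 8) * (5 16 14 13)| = 8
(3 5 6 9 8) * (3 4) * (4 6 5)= (3 4)(6 9 8)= [0, 1, 2, 4, 3, 5, 9, 7, 6, 8]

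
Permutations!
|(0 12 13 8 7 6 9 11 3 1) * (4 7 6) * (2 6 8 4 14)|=12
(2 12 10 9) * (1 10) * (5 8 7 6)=(1 10 9 2 12)(5 8 7 6)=[0, 10, 12, 3, 4, 8, 5, 6, 7, 2, 9, 11, 1]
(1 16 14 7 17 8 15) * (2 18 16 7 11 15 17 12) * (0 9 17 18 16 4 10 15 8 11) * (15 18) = (0 9 17 11 8 15 1 7 12 2 16 14)(4 10 18) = [9, 7, 16, 3, 10, 5, 6, 12, 15, 17, 18, 8, 2, 13, 0, 1, 14, 11, 4]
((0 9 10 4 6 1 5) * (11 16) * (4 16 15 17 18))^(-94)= (0 10 11 17 4 1)(5 9 16 15 18 6)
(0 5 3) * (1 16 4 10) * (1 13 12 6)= (0 5 3)(1 16 4 10 13 12 6)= [5, 16, 2, 0, 10, 3, 1, 7, 8, 9, 13, 11, 6, 12, 14, 15, 4]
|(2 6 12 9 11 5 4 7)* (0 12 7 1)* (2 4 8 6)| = |(0 12 9 11 5 8 6 7 4 1)| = 10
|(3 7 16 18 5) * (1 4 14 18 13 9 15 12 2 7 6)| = |(1 4 14 18 5 3 6)(2 7 16 13 9 15 12)| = 7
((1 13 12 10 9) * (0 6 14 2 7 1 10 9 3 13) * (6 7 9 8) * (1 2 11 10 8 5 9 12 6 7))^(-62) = ((0 1)(2 12 5 9 8 7)(3 13 6 14 11 10))^(-62) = (2 8 5)(3 11 6)(7 9 12)(10 14 13)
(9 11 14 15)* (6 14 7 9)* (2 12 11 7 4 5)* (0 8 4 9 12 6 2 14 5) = (0 8 4)(2 6 5 14 15)(7 12 11 9) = [8, 1, 6, 3, 0, 14, 5, 12, 4, 7, 10, 9, 11, 13, 15, 2]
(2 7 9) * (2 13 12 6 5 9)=(2 7)(5 9 13 12 6)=[0, 1, 7, 3, 4, 9, 5, 2, 8, 13, 10, 11, 6, 12]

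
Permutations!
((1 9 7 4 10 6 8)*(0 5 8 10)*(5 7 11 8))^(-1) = ((0 7 4)(1 9 11 8)(6 10))^(-1) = (0 4 7)(1 8 11 9)(6 10)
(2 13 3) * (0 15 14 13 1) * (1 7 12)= (0 15 14 13 3 2 7 12 1)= [15, 0, 7, 2, 4, 5, 6, 12, 8, 9, 10, 11, 1, 3, 13, 14]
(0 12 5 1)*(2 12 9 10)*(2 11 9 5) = [5, 0, 12, 3, 4, 1, 6, 7, 8, 10, 11, 9, 2] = (0 5 1)(2 12)(9 10 11)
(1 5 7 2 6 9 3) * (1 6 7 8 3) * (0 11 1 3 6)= (0 11 1 5 8 6 9 3)(2 7)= [11, 5, 7, 0, 4, 8, 9, 2, 6, 3, 10, 1]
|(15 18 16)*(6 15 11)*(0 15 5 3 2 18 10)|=21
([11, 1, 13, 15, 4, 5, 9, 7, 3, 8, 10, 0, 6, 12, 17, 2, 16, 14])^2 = (17)(2 12 9 3)(6 8 15 13)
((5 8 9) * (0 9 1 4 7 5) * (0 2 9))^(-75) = ((1 4 7 5 8)(2 9))^(-75) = (2 9)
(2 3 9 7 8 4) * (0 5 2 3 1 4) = (0 5 2 1 4 3 9 7 8) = [5, 4, 1, 9, 3, 2, 6, 8, 0, 7]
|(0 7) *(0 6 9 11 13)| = |(0 7 6 9 11 13)| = 6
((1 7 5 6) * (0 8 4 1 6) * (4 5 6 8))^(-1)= ((0 4 1 7 6 8 5))^(-1)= (0 5 8 6 7 1 4)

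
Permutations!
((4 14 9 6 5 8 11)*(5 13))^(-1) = (4 11 8 5 13 6 9 14)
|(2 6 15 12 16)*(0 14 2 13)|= |(0 14 2 6 15 12 16 13)|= 8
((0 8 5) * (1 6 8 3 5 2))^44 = (8)(0 5 3)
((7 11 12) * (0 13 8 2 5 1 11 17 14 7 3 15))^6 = (17)(0 11 8 3 5)(1 13 12 2 15)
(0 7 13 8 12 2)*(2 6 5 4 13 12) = (0 7 12 6 5 4 13 8 2) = [7, 1, 0, 3, 13, 4, 5, 12, 2, 9, 10, 11, 6, 8]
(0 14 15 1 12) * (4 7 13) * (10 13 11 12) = [14, 10, 2, 3, 7, 5, 6, 11, 8, 9, 13, 12, 0, 4, 15, 1] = (0 14 15 1 10 13 4 7 11 12)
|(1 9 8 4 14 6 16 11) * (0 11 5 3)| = 11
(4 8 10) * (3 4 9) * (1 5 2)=[0, 5, 1, 4, 8, 2, 6, 7, 10, 3, 9]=(1 5 2)(3 4 8 10 9)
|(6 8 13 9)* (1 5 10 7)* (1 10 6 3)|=14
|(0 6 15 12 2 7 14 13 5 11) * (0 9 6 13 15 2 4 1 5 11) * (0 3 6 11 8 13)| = 10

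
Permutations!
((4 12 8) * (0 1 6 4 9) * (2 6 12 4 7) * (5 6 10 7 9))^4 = (0 5 1 6 12 9 8)(2 10 7)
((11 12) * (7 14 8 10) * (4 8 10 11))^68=((4 8 11 12)(7 14 10))^68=(7 10 14)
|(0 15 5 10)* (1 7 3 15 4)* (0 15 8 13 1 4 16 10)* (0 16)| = |(1 7 3 8 13)(5 16 10 15)| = 20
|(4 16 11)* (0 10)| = |(0 10)(4 16 11)| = 6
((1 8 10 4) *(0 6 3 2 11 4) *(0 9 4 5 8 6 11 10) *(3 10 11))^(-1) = (0 8 5 11 2 3)(1 4 9 10 6)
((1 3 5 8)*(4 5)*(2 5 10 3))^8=(3 10 4)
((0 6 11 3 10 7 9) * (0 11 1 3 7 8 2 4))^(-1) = (0 4 2 8 10 3 1 6)(7 11 9) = ((0 6 1 3 10 8 2 4)(7 9 11))^(-1)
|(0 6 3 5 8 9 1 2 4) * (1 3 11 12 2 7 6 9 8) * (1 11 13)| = |(0 9 3 5 11 12 2 4)(1 7 6 13)| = 8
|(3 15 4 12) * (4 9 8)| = |(3 15 9 8 4 12)| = 6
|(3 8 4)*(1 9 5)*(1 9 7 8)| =|(1 7 8 4 3)(5 9)| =10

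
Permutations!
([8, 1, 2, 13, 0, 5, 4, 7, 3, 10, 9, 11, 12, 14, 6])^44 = [3, 1, 2, 14, 8, 5, 0, 7, 13, 9, 10, 11, 12, 6, 4]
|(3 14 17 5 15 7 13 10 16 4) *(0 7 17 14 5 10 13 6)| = 21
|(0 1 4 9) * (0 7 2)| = 6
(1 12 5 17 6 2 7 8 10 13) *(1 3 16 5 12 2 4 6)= [0, 2, 7, 16, 6, 17, 4, 8, 10, 9, 13, 11, 12, 3, 14, 15, 5, 1]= (1 2 7 8 10 13 3 16 5 17)(4 6)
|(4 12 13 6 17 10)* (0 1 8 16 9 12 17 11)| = |(0 1 8 16 9 12 13 6 11)(4 17 10)| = 9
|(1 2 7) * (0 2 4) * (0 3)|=6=|(0 2 7 1 4 3)|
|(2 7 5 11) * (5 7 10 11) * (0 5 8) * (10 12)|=|(0 5 8)(2 12 10 11)|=12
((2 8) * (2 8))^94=((8))^94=(8)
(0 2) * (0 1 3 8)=(0 2 1 3 8)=[2, 3, 1, 8, 4, 5, 6, 7, 0]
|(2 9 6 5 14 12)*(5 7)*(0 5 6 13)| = 14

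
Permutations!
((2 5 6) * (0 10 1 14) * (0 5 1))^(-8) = (1 5 2 14 6) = ((0 10)(1 14 5 6 2))^(-8)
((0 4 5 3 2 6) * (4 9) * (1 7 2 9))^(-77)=(0 2 1 6 7)(3 5 4 9)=((0 1 7 2 6)(3 9 4 5))^(-77)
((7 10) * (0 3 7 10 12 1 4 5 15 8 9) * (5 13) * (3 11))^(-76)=(0 5 12)(1 11 15)(3 8 4)(7 9 13)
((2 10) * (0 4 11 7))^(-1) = ((0 4 11 7)(2 10))^(-1) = (0 7 11 4)(2 10)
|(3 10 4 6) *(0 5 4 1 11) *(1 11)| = 7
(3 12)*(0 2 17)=[2, 1, 17, 12, 4, 5, 6, 7, 8, 9, 10, 11, 3, 13, 14, 15, 16, 0]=(0 2 17)(3 12)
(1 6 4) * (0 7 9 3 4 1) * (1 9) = [7, 6, 2, 4, 0, 5, 9, 1, 8, 3] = (0 7 1 6 9 3 4)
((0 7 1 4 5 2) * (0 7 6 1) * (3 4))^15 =(0 7 2 5 4 3 1 6)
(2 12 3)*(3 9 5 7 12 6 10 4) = (2 6 10 4 3)(5 7 12 9) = [0, 1, 6, 2, 3, 7, 10, 12, 8, 5, 4, 11, 9]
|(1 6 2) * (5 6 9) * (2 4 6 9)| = 2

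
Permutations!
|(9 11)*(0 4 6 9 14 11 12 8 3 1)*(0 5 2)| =|(0 4 6 9 12 8 3 1 5 2)(11 14)| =10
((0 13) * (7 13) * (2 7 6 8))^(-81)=((0 6 8 2 7 13))^(-81)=(0 2)(6 7)(8 13)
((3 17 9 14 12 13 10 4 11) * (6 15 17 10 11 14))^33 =(3 13 14 10 11 12 4)(6 15 17 9)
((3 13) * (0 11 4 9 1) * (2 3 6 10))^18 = (0 9 11 1 4)(2 6 3 10 13)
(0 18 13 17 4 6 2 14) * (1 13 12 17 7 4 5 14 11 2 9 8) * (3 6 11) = (0 18 12 17 5 14)(1 13 7 4 11 2 3 6 9 8) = [18, 13, 3, 6, 11, 14, 9, 4, 1, 8, 10, 2, 17, 7, 0, 15, 16, 5, 12]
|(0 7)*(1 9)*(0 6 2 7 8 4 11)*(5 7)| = |(0 8 4 11)(1 9)(2 5 7 6)| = 4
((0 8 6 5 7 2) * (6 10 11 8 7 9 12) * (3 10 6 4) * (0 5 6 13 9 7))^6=((2 5 7)(3 10 11 8 13 9 12 4))^6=(3 12 13 11)(4 9 8 10)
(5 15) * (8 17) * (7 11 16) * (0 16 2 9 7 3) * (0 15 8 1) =(0 16 3 15 5 8 17 1)(2 9 7 11) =[16, 0, 9, 15, 4, 8, 6, 11, 17, 7, 10, 2, 12, 13, 14, 5, 3, 1]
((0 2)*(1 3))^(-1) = (0 2)(1 3)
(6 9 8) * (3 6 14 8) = [0, 1, 2, 6, 4, 5, 9, 7, 14, 3, 10, 11, 12, 13, 8] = (3 6 9)(8 14)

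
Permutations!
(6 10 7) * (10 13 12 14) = [0, 1, 2, 3, 4, 5, 13, 6, 8, 9, 7, 11, 14, 12, 10] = (6 13 12 14 10 7)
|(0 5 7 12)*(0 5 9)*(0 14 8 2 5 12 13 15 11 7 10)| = 28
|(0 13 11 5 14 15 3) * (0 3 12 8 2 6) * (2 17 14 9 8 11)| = 8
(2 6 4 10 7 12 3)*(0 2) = (0 2 6 4 10 7 12 3) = [2, 1, 6, 0, 10, 5, 4, 12, 8, 9, 7, 11, 3]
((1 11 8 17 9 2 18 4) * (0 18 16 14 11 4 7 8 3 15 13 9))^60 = ((0 18 7 8 17)(1 4)(2 16 14 11 3 15 13 9))^60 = (18)(2 3)(9 11)(13 14)(15 16)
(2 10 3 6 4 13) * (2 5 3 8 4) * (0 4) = [4, 1, 10, 6, 13, 3, 2, 7, 0, 9, 8, 11, 12, 5] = (0 4 13 5 3 6 2 10 8)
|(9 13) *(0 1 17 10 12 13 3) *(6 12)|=9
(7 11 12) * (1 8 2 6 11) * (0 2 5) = (0 2 6 11 12 7 1 8 5) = [2, 8, 6, 3, 4, 0, 11, 1, 5, 9, 10, 12, 7]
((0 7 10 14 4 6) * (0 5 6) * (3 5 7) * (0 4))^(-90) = (0 3 5 6 7 10 14)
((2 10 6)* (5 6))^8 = (10)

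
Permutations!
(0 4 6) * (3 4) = (0 3 4 6) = [3, 1, 2, 4, 6, 5, 0]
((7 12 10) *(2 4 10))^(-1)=(2 12 7 10 4)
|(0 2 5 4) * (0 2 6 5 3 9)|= 7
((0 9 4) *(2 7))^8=(0 4 9)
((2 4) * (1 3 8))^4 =((1 3 8)(2 4))^4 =(1 3 8)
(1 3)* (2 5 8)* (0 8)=(0 8 2 5)(1 3)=[8, 3, 5, 1, 4, 0, 6, 7, 2]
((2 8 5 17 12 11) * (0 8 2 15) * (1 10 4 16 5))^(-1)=(0 15 11 12 17 5 16 4 10 1 8)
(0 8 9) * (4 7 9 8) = (0 4 7 9) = [4, 1, 2, 3, 7, 5, 6, 9, 8, 0]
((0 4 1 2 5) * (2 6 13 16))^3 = (0 6 2 4 13 5 1 16)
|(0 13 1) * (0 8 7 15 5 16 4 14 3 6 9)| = |(0 13 1 8 7 15 5 16 4 14 3 6 9)| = 13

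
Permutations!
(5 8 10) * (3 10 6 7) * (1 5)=(1 5 8 6 7 3 10)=[0, 5, 2, 10, 4, 8, 7, 3, 6, 9, 1]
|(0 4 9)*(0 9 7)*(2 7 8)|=5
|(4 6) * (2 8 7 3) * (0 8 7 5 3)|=6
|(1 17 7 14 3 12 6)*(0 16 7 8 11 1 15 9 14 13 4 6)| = 44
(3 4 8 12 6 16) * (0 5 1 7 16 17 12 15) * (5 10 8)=[10, 7, 2, 4, 5, 1, 17, 16, 15, 9, 8, 11, 6, 13, 14, 0, 3, 12]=(0 10 8 15)(1 7 16 3 4 5)(6 17 12)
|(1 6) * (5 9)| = |(1 6)(5 9)| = 2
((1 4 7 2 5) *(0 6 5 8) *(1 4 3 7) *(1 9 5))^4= ((0 6 1 3 7 2 8)(4 9 5))^4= (0 7 6 2 1 8 3)(4 9 5)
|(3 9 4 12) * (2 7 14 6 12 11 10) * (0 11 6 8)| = 35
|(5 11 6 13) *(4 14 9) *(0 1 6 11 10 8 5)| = 12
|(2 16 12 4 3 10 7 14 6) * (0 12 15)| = 11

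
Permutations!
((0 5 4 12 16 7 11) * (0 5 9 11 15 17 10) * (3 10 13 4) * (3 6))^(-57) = (0 10 3 6 5 11 9)(4 13 17 15 7 16 12)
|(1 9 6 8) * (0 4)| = |(0 4)(1 9 6 8)| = 4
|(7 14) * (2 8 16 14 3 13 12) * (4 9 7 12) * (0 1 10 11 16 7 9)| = |(0 1 10 11 16 14 12 2 8 7 3 13 4)| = 13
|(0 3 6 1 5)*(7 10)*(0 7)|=7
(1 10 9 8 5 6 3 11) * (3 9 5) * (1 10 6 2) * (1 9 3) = [0, 6, 9, 11, 4, 2, 3, 7, 1, 8, 5, 10] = (1 6 3 11 10 5 2 9 8)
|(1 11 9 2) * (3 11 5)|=|(1 5 3 11 9 2)|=6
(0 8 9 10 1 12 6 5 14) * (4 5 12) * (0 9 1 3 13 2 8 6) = [6, 4, 8, 13, 5, 14, 12, 7, 1, 10, 3, 11, 0, 2, 9] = (0 6 12)(1 4 5 14 9 10 3 13 2 8)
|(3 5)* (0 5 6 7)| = 5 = |(0 5 3 6 7)|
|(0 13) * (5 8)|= 2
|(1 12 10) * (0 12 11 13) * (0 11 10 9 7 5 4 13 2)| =|(0 12 9 7 5 4 13 11 2)(1 10)| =18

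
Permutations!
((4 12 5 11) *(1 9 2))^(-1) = ((1 9 2)(4 12 5 11))^(-1) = (1 2 9)(4 11 5 12)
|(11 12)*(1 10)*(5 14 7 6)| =4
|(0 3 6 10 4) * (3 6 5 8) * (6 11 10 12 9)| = 12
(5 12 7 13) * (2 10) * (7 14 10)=(2 7 13 5 12 14 10)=[0, 1, 7, 3, 4, 12, 6, 13, 8, 9, 2, 11, 14, 5, 10]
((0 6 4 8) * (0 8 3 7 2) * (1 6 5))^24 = (8)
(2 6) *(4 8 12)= (2 6)(4 8 12)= [0, 1, 6, 3, 8, 5, 2, 7, 12, 9, 10, 11, 4]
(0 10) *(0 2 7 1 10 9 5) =[9, 10, 7, 3, 4, 0, 6, 1, 8, 5, 2] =(0 9 5)(1 10 2 7)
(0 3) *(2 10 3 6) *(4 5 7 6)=[4, 1, 10, 0, 5, 7, 2, 6, 8, 9, 3]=(0 4 5 7 6 2 10 3)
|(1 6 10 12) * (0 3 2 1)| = |(0 3 2 1 6 10 12)| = 7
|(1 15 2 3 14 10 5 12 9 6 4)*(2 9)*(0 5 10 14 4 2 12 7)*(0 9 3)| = |(0 5 7 9 6 2)(1 15 3 4)| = 12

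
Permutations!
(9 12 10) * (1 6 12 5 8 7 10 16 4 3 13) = (1 6 12 16 4 3 13)(5 8 7 10 9) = [0, 6, 2, 13, 3, 8, 12, 10, 7, 5, 9, 11, 16, 1, 14, 15, 4]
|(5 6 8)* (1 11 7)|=|(1 11 7)(5 6 8)|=3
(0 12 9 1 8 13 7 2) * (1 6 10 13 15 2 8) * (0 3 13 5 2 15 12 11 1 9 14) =[11, 9, 3, 13, 4, 2, 10, 8, 12, 6, 5, 1, 14, 7, 0, 15] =(15)(0 11 1 9 6 10 5 2 3 13 7 8 12 14)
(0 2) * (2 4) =(0 4 2) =[4, 1, 0, 3, 2]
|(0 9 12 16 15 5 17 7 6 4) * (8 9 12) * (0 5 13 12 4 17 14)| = 12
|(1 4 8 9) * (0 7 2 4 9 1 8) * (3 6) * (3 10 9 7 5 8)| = 28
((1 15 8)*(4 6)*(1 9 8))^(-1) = (1 15)(4 6)(8 9)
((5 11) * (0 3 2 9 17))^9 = (0 17 9 2 3)(5 11)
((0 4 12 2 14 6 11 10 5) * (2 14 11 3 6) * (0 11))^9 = ((0 4 12 14 2)(3 6)(5 11 10))^9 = (0 2 14 12 4)(3 6)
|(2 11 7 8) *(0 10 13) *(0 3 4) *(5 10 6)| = |(0 6 5 10 13 3 4)(2 11 7 8)| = 28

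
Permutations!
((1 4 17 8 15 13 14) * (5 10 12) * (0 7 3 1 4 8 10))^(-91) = (17)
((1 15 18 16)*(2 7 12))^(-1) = ((1 15 18 16)(2 7 12))^(-1) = (1 16 18 15)(2 12 7)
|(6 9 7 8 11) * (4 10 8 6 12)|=|(4 10 8 11 12)(6 9 7)|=15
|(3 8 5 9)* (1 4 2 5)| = |(1 4 2 5 9 3 8)| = 7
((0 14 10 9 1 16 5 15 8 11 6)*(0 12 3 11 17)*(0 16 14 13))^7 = (0 13)(1 9 10 14)(3 12 6 11)(5 8 16 15 17) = ((0 13)(1 14 10 9)(3 11 6 12)(5 15 8 17 16))^7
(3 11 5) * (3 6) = (3 11 5 6) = [0, 1, 2, 11, 4, 6, 3, 7, 8, 9, 10, 5]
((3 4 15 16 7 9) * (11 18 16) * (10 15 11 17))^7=(18)(10 15 17)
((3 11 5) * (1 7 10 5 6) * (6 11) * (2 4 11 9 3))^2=((1 7 10 5 2 4 11 9 3 6))^2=(1 10 2 11 3)(4 9 6 7 5)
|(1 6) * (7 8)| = |(1 6)(7 8)| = 2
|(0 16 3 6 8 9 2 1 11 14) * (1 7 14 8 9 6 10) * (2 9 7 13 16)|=|(0 2 13 16 3 10 1 11 8 6 7 14)|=12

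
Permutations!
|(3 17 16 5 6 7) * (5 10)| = 7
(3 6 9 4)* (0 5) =(0 5)(3 6 9 4) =[5, 1, 2, 6, 3, 0, 9, 7, 8, 4]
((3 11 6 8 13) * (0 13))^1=((0 13 3 11 6 8))^1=(0 13 3 11 6 8)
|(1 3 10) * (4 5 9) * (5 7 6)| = 15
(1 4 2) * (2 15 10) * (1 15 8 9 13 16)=(1 4 8 9 13 16)(2 15 10)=[0, 4, 15, 3, 8, 5, 6, 7, 9, 13, 2, 11, 12, 16, 14, 10, 1]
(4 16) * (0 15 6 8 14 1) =[15, 0, 2, 3, 16, 5, 8, 7, 14, 9, 10, 11, 12, 13, 1, 6, 4] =(0 15 6 8 14 1)(4 16)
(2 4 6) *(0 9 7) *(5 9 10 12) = (0 10 12 5 9 7)(2 4 6) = [10, 1, 4, 3, 6, 9, 2, 0, 8, 7, 12, 11, 5]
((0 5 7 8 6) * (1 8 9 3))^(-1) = (0 6 8 1 3 9 7 5)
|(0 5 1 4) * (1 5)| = |(5)(0 1 4)| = 3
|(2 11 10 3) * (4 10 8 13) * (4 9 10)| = |(2 11 8 13 9 10 3)| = 7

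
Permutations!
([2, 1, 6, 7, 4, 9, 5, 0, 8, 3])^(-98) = (9)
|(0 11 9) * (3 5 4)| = 3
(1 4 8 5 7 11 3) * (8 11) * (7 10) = (1 4 11 3)(5 10 7 8) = [0, 4, 2, 1, 11, 10, 6, 8, 5, 9, 7, 3]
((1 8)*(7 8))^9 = (8)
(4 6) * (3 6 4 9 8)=(3 6 9 8)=[0, 1, 2, 6, 4, 5, 9, 7, 3, 8]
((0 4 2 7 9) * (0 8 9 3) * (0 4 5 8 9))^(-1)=(9)(0 8 5)(2 4 3 7)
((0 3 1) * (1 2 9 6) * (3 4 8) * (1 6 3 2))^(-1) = (0 1 3 9 2 8 4)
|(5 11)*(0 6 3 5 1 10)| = 7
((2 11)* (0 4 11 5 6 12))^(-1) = ((0 4 11 2 5 6 12))^(-1) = (0 12 6 5 2 11 4)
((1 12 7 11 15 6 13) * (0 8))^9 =((0 8)(1 12 7 11 15 6 13))^9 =(0 8)(1 7 15 13 12 11 6)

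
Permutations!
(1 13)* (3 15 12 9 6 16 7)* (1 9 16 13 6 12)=(1 6 13 9 12 16 7 3 15)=[0, 6, 2, 15, 4, 5, 13, 3, 8, 12, 10, 11, 16, 9, 14, 1, 7]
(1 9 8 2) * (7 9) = (1 7 9 8 2) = [0, 7, 1, 3, 4, 5, 6, 9, 2, 8]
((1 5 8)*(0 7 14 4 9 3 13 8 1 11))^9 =((0 7 14 4 9 3 13 8 11)(1 5))^9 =(14)(1 5)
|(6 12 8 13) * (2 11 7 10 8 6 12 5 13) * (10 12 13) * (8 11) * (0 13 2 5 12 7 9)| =8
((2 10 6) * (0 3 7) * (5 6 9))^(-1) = ((0 3 7)(2 10 9 5 6))^(-1) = (0 7 3)(2 6 5 9 10)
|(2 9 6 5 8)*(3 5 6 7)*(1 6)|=6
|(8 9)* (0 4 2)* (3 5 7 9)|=15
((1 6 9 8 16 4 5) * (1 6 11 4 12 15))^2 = ((1 11 4 5 6 9 8 16 12 15))^2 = (1 4 6 8 12)(5 9 16 15 11)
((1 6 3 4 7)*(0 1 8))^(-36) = (0 8 7 4 3 6 1)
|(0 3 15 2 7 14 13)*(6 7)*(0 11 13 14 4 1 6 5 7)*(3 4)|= |(0 4 1 6)(2 5 7 3 15)(11 13)|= 20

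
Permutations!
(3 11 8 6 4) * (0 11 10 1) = (0 11 8 6 4 3 10 1) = [11, 0, 2, 10, 3, 5, 4, 7, 6, 9, 1, 8]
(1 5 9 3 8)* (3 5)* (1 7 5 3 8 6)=(1 8 7 5 9 3 6)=[0, 8, 2, 6, 4, 9, 1, 5, 7, 3]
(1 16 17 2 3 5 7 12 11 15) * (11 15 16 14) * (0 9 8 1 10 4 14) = (0 9 8 1)(2 3 5 7 12 15 10 4 14 11 16 17) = [9, 0, 3, 5, 14, 7, 6, 12, 1, 8, 4, 16, 15, 13, 11, 10, 17, 2]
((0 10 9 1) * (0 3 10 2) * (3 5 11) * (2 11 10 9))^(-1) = ((0 11 3 9 1 5 10 2))^(-1) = (0 2 10 5 1 9 3 11)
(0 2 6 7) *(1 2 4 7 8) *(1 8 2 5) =(8)(0 4 7)(1 5)(2 6) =[4, 5, 6, 3, 7, 1, 2, 0, 8]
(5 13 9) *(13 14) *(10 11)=(5 14 13 9)(10 11)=[0, 1, 2, 3, 4, 14, 6, 7, 8, 5, 11, 10, 12, 9, 13]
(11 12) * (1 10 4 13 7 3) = (1 10 4 13 7 3)(11 12) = [0, 10, 2, 1, 13, 5, 6, 3, 8, 9, 4, 12, 11, 7]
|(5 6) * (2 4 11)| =6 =|(2 4 11)(5 6)|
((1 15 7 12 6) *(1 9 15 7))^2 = ((1 7 12 6 9 15))^2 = (1 12 9)(6 15 7)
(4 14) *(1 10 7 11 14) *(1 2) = (1 10 7 11 14 4 2) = [0, 10, 1, 3, 2, 5, 6, 11, 8, 9, 7, 14, 12, 13, 4]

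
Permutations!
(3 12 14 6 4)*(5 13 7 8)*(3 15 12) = [0, 1, 2, 3, 15, 13, 4, 8, 5, 9, 10, 11, 14, 7, 6, 12] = (4 15 12 14 6)(5 13 7 8)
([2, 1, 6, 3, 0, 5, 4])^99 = (0 4 6 2)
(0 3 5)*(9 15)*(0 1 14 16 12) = [3, 14, 2, 5, 4, 1, 6, 7, 8, 15, 10, 11, 0, 13, 16, 9, 12] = (0 3 5 1 14 16 12)(9 15)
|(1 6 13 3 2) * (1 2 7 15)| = 6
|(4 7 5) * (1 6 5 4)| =|(1 6 5)(4 7)| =6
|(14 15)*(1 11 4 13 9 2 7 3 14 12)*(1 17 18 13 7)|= 13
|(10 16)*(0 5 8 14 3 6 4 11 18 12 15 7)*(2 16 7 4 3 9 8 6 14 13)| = 60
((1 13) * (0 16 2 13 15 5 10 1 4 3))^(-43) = (0 3 4 13 2 16)(1 15 5 10)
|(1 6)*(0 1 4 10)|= 5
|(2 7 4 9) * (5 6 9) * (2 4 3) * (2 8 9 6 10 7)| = |(3 8 9 4 5 10 7)| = 7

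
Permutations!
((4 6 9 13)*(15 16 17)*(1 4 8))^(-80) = (1 13 6)(4 8 9)(15 16 17)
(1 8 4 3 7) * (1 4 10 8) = (3 7 4)(8 10) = [0, 1, 2, 7, 3, 5, 6, 4, 10, 9, 8]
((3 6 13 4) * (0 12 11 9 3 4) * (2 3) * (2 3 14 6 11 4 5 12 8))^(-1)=((0 8 2 14 6 13)(3 11 9)(4 5 12))^(-1)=(0 13 6 14 2 8)(3 9 11)(4 12 5)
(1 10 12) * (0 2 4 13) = (0 2 4 13)(1 10 12) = [2, 10, 4, 3, 13, 5, 6, 7, 8, 9, 12, 11, 1, 0]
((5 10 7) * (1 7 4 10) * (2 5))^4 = ((1 7 2 5)(4 10))^4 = (10)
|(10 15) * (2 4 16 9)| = 4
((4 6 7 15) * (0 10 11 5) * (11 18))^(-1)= (0 5 11 18 10)(4 15 7 6)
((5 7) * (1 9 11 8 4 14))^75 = ((1 9 11 8 4 14)(5 7))^75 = (1 8)(4 9)(5 7)(11 14)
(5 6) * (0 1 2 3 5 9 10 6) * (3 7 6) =(0 1 2 7 6 9 10 3 5) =[1, 2, 7, 5, 4, 0, 9, 6, 8, 10, 3]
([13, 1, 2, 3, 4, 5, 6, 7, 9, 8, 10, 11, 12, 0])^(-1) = [13, 1, 2, 3, 4, 5, 6, 7, 9, 8, 10, 11, 12, 0]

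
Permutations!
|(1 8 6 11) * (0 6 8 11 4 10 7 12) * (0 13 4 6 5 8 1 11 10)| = 9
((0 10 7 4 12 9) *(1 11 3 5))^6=(12)(1 3)(5 11)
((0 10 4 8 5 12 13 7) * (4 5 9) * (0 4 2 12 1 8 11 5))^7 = (0 10)(1 4 12 8 11 13 9 5 7 2)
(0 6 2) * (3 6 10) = (0 10 3 6 2) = [10, 1, 0, 6, 4, 5, 2, 7, 8, 9, 3]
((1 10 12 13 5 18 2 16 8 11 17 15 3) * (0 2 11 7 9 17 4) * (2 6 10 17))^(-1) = (0 4 11 18 5 13 12 10 6)(1 3 15 17)(2 9 7 8 16) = ((0 6 10 12 13 5 18 11 4)(1 17 15 3)(2 16 8 7 9))^(-1)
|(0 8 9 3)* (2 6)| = 4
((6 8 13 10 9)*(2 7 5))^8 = (2 5 7)(6 10 8 9 13)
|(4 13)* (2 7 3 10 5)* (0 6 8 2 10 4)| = |(0 6 8 2 7 3 4 13)(5 10)| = 8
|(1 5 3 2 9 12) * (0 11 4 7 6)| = |(0 11 4 7 6)(1 5 3 2 9 12)| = 30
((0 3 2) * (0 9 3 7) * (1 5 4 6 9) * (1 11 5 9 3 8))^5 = ((0 7)(1 9 8)(2 11 5 4 6 3))^5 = (0 7)(1 8 9)(2 3 6 4 5 11)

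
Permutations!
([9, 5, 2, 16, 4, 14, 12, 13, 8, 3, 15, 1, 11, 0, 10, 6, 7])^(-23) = (0 9 3 16 7 13)(1 5 14 10 15 6 12 11)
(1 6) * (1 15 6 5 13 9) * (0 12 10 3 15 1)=[12, 5, 2, 15, 4, 13, 1, 7, 8, 0, 3, 11, 10, 9, 14, 6]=(0 12 10 3 15 6 1 5 13 9)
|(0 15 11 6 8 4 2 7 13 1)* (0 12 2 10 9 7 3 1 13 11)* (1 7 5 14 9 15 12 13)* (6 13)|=39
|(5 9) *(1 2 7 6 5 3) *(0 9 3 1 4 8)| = |(0 9 1 2 7 6 5 3 4 8)| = 10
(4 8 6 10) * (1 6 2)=(1 6 10 4 8 2)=[0, 6, 1, 3, 8, 5, 10, 7, 2, 9, 4]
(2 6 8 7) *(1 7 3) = (1 7 2 6 8 3) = [0, 7, 6, 1, 4, 5, 8, 2, 3]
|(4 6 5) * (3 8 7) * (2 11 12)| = 3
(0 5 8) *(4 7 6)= (0 5 8)(4 7 6)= [5, 1, 2, 3, 7, 8, 4, 6, 0]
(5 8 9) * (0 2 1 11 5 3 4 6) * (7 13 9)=(0 2 1 11 5 8 7 13 9 3 4 6)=[2, 11, 1, 4, 6, 8, 0, 13, 7, 3, 10, 5, 12, 9]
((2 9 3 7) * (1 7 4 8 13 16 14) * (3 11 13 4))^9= (1 7 2 9 11 13 16 14)(4 8)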